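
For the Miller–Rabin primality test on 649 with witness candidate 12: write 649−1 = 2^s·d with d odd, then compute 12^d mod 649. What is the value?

639

649 − 1 = 648 = 2^3 · 81, so d = 81.
12^1 ≡ 12 (mod 649)
12^2 ≡ 12^2 = 144 ≡ 144 (mod 649)
12^4 ≡ 144^2 = 20736 ≡ 617 (mod 649)
12^8 ≡ 617^2 = 380689 ≡ 375 (mod 649)
12^16 ≡ 375^2 = 140625 ≡ 441 (mod 649)
12^32 ≡ 441^2 = 194481 ≡ 430 (mod 649)
12^64 ≡ 430^2 = 184900 ≡ 584 (mod 649)
81 = 64 + 16 + 1 in binary powers of 2.
So 12^81 ≡ 584 · 441 · 12 ≡ 639 (mod 649).
Squaring chain: 639 → 100 → 265; never reaches −1, so base 12 is a Miller–Rabin witness that 649 is composite.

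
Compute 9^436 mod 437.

9^1 ≡ 9 (mod 437)
9^2 ≡ 9^2 = 81 ≡ 81 (mod 437)
9^4 ≡ 81^2 = 6561 ≡ 6 (mod 437)
9^8 ≡ 6^2 = 36 ≡ 36 (mod 437)
9^16 ≡ 36^2 = 1296 ≡ 422 (mod 437)
9^32 ≡ 422^2 = 178084 ≡ 225 (mod 437)
9^64 ≡ 225^2 = 50625 ≡ 370 (mod 437)
9^128 ≡ 370^2 = 136900 ≡ 119 (mod 437)
9^256 ≡ 119^2 = 14161 ≡ 177 (mod 437)
436 = 256 + 128 + 32 + 16 + 4 in binary powers of 2.
So 9^436 ≡ 177 · 119 · 225 · 422 · 6 ≡ 234 (mod 437).
Since 234 ≠ 1, base 9 is a Fermat witness: 437 is composite.

234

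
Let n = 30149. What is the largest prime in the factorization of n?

30149 = 7 · 4307
4307 = 59 · 73
73 is prime.
So 30149 = 7 · 59 · 73; the largest prime factor is 73.

73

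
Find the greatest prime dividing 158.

158 = 2 · 79
79 is prime.
So 158 = 2 · 79; the largest prime factor is 79.

79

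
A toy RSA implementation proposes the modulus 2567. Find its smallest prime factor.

2567 is odd.
Digit sum 20, not divisible by 3.
Ends in 7: not divisible by 5.
7: 2567 = 7·366 + 5
11: 2567 = 11·233 + 4
13: 2567 = 13·197 + 6
17: 2567 = 17·151

17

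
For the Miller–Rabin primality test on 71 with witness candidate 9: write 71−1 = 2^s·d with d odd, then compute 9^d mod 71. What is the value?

71 − 1 = 70 = 2^1 · 35, so d = 35.
9^1 ≡ 9 (mod 71)
9^2 ≡ 9^2 = 81 ≡ 10 (mod 71)
9^4 ≡ 10^2 = 100 ≡ 29 (mod 71)
9^8 ≡ 29^2 = 841 ≡ 60 (mod 71)
9^16 ≡ 60^2 = 3600 ≡ 50 (mod 71)
9^32 ≡ 50^2 = 2500 ≡ 15 (mod 71)
35 = 32 + 2 + 1 in binary powers of 2.
So 9^35 ≡ 15 · 10 · 9 ≡ 1 (mod 71).
Since 9^d ≡ 1 (mod 71), base 9 does not prove 71 composite.

1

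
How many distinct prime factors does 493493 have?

5

493493 = 7 · 70499
70499 = 11 · 6409
6409 = 13 · 493
493 = 17 · 29
493493 = 7 · 11 · 13 · 17 · 29, which has 5 distinct prime factors.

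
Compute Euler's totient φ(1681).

Factor: 1681 = 41^2.
φ(1681) = 41^1·(41−1) = 1640.

1640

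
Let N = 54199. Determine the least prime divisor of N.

54199 is odd.
Digit sum 28, not divisible by 3.
Ends in 9: not divisible by 5.
7: 54199 = 7·7742 + 5
11: 54199 = 11·4927 + 2
13: 54199 = 13·4169 + 2
17: 54199 = 17·3188 + 3
19: 54199 = 19·2852 + 11
23: 54199 = 23·2356 + 11
29: 54199 = 29·1868 + 27
31: 54199 = 31·1748 + 11
37: 54199 = 37·1464 + 31
41: 54199 = 41·1321 + 38
43: 54199 = 43·1260 + 19
47: 54199 = 47·1153 + 8
53: 54199 = 53·1022 + 33
59: 54199 = 59·918 + 37
61: 54199 = 61·888 + 31
67: 54199 = 67·808 + 63
71: 54199 = 71·763 + 26
73: 54199 = 73·742 + 33
79: 54199 = 79·686 + 5
83: 54199 = 83·653

83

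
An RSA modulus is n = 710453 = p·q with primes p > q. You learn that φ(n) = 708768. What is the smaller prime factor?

829

φ(n) = (p−1)(q−1) = n − (p+q) + 1, so p + q = 710453 − 708768 + 1 = 1686.
p and q are the roots of t² − 1686t + 710453 = 0.
Discriminant: 1686² − 4·710453 = 2842596 − 2841812 = 784; √784 = 28.
q = (1686 − 28)/2 = 829, p = (1686 + 28)/2 = 857.
Check: 829 · 857 = 710453.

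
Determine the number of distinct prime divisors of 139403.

139403 = 11 · 12673
12673 = 19 · 667
667 = 23 · 29
139403 = 11 · 19 · 23 · 29, which has 4 distinct prime factors.

4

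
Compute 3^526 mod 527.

3^1 ≡ 3 (mod 527)
3^2 ≡ 3^2 = 9 ≡ 9 (mod 527)
3^4 ≡ 9^2 = 81 ≡ 81 (mod 527)
3^8 ≡ 81^2 = 6561 ≡ 237 (mod 527)
3^16 ≡ 237^2 = 56169 ≡ 307 (mod 527)
3^32 ≡ 307^2 = 94249 ≡ 443 (mod 527)
3^64 ≡ 443^2 = 196249 ≡ 205 (mod 527)
3^128 ≡ 205^2 = 42025 ≡ 392 (mod 527)
3^256 ≡ 392^2 = 153664 ≡ 307 (mod 527)
3^512 ≡ 307^2 = 94249 ≡ 443 (mod 527)
526 = 512 + 8 + 4 + 2 in binary powers of 2.
So 3^526 ≡ 443 · 237 · 81 · 9 ≡ 121 (mod 527).
Since 121 ≠ 1, base 3 is a Fermat witness: 527 is composite.

121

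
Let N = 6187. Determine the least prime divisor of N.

6187 is odd.
Digit sum 22, not divisible by 3.
Ends in 7: not divisible by 5.
7: 6187 = 7·883 + 6
11: 6187 = 11·562 + 5
13: 6187 = 13·475 + 12
17: 6187 = 17·363 + 16
19: 6187 = 19·325 + 12
23: 6187 = 23·269

23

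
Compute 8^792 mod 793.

8^1 ≡ 8 (mod 793)
8^2 ≡ 8^2 = 64 ≡ 64 (mod 793)
8^4 ≡ 64^2 = 4096 ≡ 131 (mod 793)
8^8 ≡ 131^2 = 17161 ≡ 508 (mod 793)
8^16 ≡ 508^2 = 258064 ≡ 339 (mod 793)
8^32 ≡ 339^2 = 114921 ≡ 729 (mod 793)
8^64 ≡ 729^2 = 531441 ≡ 131 (mod 793)
8^128 ≡ 131^2 = 17161 ≡ 508 (mod 793)
8^256 ≡ 508^2 = 258064 ≡ 339 (mod 793)
8^512 ≡ 339^2 = 114921 ≡ 729 (mod 793)
792 = 512 + 256 + 16 + 8 in binary powers of 2.
So 8^792 ≡ 729 · 339 · 339 · 508 ≡ 729 (mod 793).
Since 729 ≠ 1, base 8 is a Fermat witness: 793 is composite.

729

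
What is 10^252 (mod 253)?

10^1 ≡ 10 (mod 253)
10^2 ≡ 10^2 = 100 ≡ 100 (mod 253)
10^4 ≡ 100^2 = 10000 ≡ 133 (mod 253)
10^8 ≡ 133^2 = 17689 ≡ 232 (mod 253)
10^16 ≡ 232^2 = 53824 ≡ 188 (mod 253)
10^32 ≡ 188^2 = 35344 ≡ 177 (mod 253)
10^64 ≡ 177^2 = 31329 ≡ 210 (mod 253)
10^128 ≡ 210^2 = 44100 ≡ 78 (mod 253)
252 = 128 + 64 + 32 + 16 + 8 + 4 in binary powers of 2.
So 10^252 ≡ 78 · 210 · 177 · 188 · 232 · 133 ≡ 177 (mod 253).
Since 177 ≠ 1, base 10 is a Fermat witness: 253 is composite.

177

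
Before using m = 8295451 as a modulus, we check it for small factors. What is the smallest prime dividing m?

61

8295451 is odd.
Digit sum 34, not divisible by 3.
Ends in 1: not divisible by 5.
7: 8295451 = 7·1185064 + 3
11: 8295451 = 11·754131 + 10
13: 8295451 = 13·638111 + 8
17: 8295451 = 17·487967 + 12
19: 8295451 = 19·436602 + 13
23: 8295451 = 23·360671 + 18
29: 8295451 = 29·286050 + 1
31: 8295451 = 31·267595 + 6
37: 8295451 = 37·224201 + 14
41: 8295451 = 41·202328 + 3
43: 8295451 = 43·192917 + 20
47: 8295451 = 47·176498 + 45
53: 8295451 = 53·156517 + 50
59: 8295451 = 59·140600 + 51
61: 8295451 = 61·135991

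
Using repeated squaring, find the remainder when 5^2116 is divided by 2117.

5^1 ≡ 5 (mod 2117)
5^2 ≡ 5^2 = 25 ≡ 25 (mod 2117)
5^4 ≡ 25^2 = 625 ≡ 625 (mod 2117)
5^8 ≡ 625^2 = 390625 ≡ 1097 (mod 2117)
5^16 ≡ 1097^2 = 1203409 ≡ 953 (mod 2117)
5^32 ≡ 953^2 = 908209 ≡ 16 (mod 2117)
5^64 ≡ 16^2 = 256 ≡ 256 (mod 2117)
5^128 ≡ 256^2 = 65536 ≡ 2026 (mod 2117)
5^256 ≡ 2026^2 = 4104676 ≡ 1930 (mod 2117)
5^512 ≡ 1930^2 = 3724900 ≡ 1097 (mod 2117)
5^1024 ≡ 1097^2 = 1203409 ≡ 953 (mod 2117)
5^2048 ≡ 953^2 = 908209 ≡ 16 (mod 2117)
2116 = 2048 + 64 + 4 in binary powers of 2.
So 5^2116 ≡ 16 · 256 · 625 ≡ 547 (mod 2117).
Since 547 ≠ 1, base 5 is a Fermat witness: 2117 is composite.

547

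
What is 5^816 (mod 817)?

5^1 ≡ 5 (mod 817)
5^2 ≡ 5^2 = 25 ≡ 25 (mod 817)
5^4 ≡ 25^2 = 625 ≡ 625 (mod 817)
5^8 ≡ 625^2 = 390625 ≡ 99 (mod 817)
5^16 ≡ 99^2 = 9801 ≡ 814 (mod 817)
5^32 ≡ 814^2 = 662596 ≡ 9 (mod 817)
5^64 ≡ 9^2 = 81 ≡ 81 (mod 817)
5^128 ≡ 81^2 = 6561 ≡ 25 (mod 817)
5^256 ≡ 25^2 = 625 ≡ 625 (mod 817)
5^512 ≡ 625^2 = 390625 ≡ 99 (mod 817)
816 = 512 + 256 + 32 + 16 in binary powers of 2.
So 5^816 ≡ 99 · 625 · 9 · 814 ≡ 140 (mod 817).
Since 140 ≠ 1, base 5 is a Fermat witness: 817 is composite.

140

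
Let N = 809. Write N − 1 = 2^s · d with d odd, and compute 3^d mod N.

809 − 1 = 808 = 2^3 · 101, so d = 101.
3^1 ≡ 3 (mod 809)
3^2 ≡ 3^2 = 9 ≡ 9 (mod 809)
3^4 ≡ 9^2 = 81 ≡ 81 (mod 809)
3^8 ≡ 81^2 = 6561 ≡ 89 (mod 809)
3^16 ≡ 89^2 = 7921 ≡ 640 (mod 809)
3^32 ≡ 640^2 = 409600 ≡ 246 (mod 809)
3^64 ≡ 246^2 = 60516 ≡ 650 (mod 809)
101 = 64 + 32 + 4 + 1 in binary powers of 2.
So 3^101 ≡ 650 · 246 · 81 · 3 ≡ 239 (mod 809).
Squaring chain: 239 → 491 → 808; reaches −1, so base 3 does not prove 809 composite.

239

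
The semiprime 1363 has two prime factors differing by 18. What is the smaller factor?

Since p = q + 18, we have 1363 = q(q + 18), so q² + 18q − 1363 = 0.
Discriminant: 18² + 4·1363 = 324 + 5452 = 5776; √5776 = 76.
q = (−18 + 76)/2 = 29, and p = q + 18 = 47.
Check: 29 · 47 = 1363.

29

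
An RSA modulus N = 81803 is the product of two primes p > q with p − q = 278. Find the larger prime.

Since p = q + 278, we have 81803 = q(q + 278), so q² + 278q − 81803 = 0.
Discriminant: 278² + 4·81803 = 77284 + 327212 = 404496; √404496 = 636.
q = (−278 + 636)/2 = 179, and p = q + 278 = 457.
Check: 179 · 457 = 81803.

457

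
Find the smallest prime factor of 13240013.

13240013 is odd.
Digit sum 14, not divisible by 3.
Ends in 3: not divisible by 5.
7: 13240013 = 7·1891430 + 3
11: 13240013 = 11·1203637 + 6
13: 13240013 = 13·1018462 + 7
17: 13240013 = 17·778824 + 5
19: 13240013 = 19·696842 + 15
23: 13240013 = 23·575652 + 17
29: 13240013 = 29·456552 + 5
31: 13240013 = 31·427097 + 6
37: 13240013 = 37·357838 + 7
41: 13240013 = 41·322927 + 6
43: 13240013 = 43·307907 + 12
47: 13240013 = 47·281702 + 19
53: 13240013 = 53·249811 + 30
59: 13240013 = 59·224407

59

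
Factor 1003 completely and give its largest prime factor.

1003 = 17 · 59
59 is prime.
So 1003 = 17 · 59; the largest prime factor is 59.

59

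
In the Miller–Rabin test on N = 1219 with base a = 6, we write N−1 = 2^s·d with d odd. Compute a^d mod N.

767

1219 − 1 = 1218 = 2^1 · 609, so d = 609.
6^1 ≡ 6 (mod 1219)
6^2 ≡ 6^2 = 36 ≡ 36 (mod 1219)
6^4 ≡ 36^2 = 1296 ≡ 77 (mod 1219)
6^8 ≡ 77^2 = 5929 ≡ 1053 (mod 1219)
6^16 ≡ 1053^2 = 1108809 ≡ 738 (mod 1219)
6^32 ≡ 738^2 = 544644 ≡ 970 (mod 1219)
6^64 ≡ 970^2 = 940900 ≡ 1051 (mod 1219)
6^128 ≡ 1051^2 = 1104601 ≡ 187 (mod 1219)
6^256 ≡ 187^2 = 34969 ≡ 837 (mod 1219)
6^512 ≡ 837^2 = 700569 ≡ 863 (mod 1219)
609 = 512 + 64 + 32 + 1 in binary powers of 2.
So 6^609 ≡ 863 · 1051 · 970 · 6 ≡ 767 (mod 1219).
Squaring chain: 767; never reaches −1, so base 6 is a Miller–Rabin witness that 1219 is composite.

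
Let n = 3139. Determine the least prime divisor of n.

3139 is odd.
Digit sum 16, not divisible by 3.
Ends in 9: not divisible by 5.
7: 3139 = 7·448 + 3
11: 3139 = 11·285 + 4
13: 3139 = 13·241 + 6
17: 3139 = 17·184 + 11
19: 3139 = 19·165 + 4
23: 3139 = 23·136 + 11
29: 3139 = 29·108 + 7
31: 3139 = 31·101 + 8
37: 3139 = 37·84 + 31
41: 3139 = 41·76 + 23
43: 3139 = 43·73

43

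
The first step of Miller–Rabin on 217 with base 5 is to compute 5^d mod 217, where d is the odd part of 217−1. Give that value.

217 − 1 = 216 = 2^3 · 27, so d = 27.
5^1 ≡ 5 (mod 217)
5^2 ≡ 5^2 = 25 ≡ 25 (mod 217)
5^4 ≡ 25^2 = 625 ≡ 191 (mod 217)
5^8 ≡ 191^2 = 36481 ≡ 25 (mod 217)
5^16 ≡ 25^2 = 625 ≡ 191 (mod 217)
27 = 16 + 8 + 2 + 1 in binary powers of 2.
So 5^27 ≡ 191 · 25 · 25 · 5 ≡ 125 (mod 217).
Squaring chain: 125 → 1 → 1; never reaches −1, so base 5 is a Miller–Rabin witness that 217 is composite.

125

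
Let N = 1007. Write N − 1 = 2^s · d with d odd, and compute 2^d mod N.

1007 − 1 = 1006 = 2^1 · 503, so d = 503.
2^1 ≡ 2 (mod 1007)
2^2 ≡ 2^2 = 4 ≡ 4 (mod 1007)
2^4 ≡ 4^2 = 16 ≡ 16 (mod 1007)
2^8 ≡ 16^2 = 256 ≡ 256 (mod 1007)
2^16 ≡ 256^2 = 65536 ≡ 81 (mod 1007)
2^32 ≡ 81^2 = 6561 ≡ 519 (mod 1007)
2^64 ≡ 519^2 = 269361 ≡ 492 (mod 1007)
2^128 ≡ 492^2 = 242064 ≡ 384 (mod 1007)
2^256 ≡ 384^2 = 147456 ≡ 434 (mod 1007)
503 = 256 + 128 + 64 + 32 + 16 + 4 + 2 + 1 in binary powers of 2.
So 2^503 ≡ 434 · 384 · 492 · 519 · 81 · 16 · 4 · 2 ≡ 124 (mod 1007).
Squaring chain: 124; never reaches −1, so base 2 is a Miller–Rabin witness that 1007 is composite.

124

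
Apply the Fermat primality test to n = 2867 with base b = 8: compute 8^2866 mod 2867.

332

8^1 ≡ 8 (mod 2867)
8^2 ≡ 8^2 = 64 ≡ 64 (mod 2867)
8^4 ≡ 64^2 = 4096 ≡ 1229 (mod 2867)
8^8 ≡ 1229^2 = 1510441 ≡ 2399 (mod 2867)
8^16 ≡ 2399^2 = 5755201 ≡ 1132 (mod 2867)
8^32 ≡ 1132^2 = 1281424 ≡ 2742 (mod 2867)
8^64 ≡ 2742^2 = 7518564 ≡ 1290 (mod 2867)
8^128 ≡ 1290^2 = 1664100 ≡ 1240 (mod 2867)
8^256 ≡ 1240^2 = 1537600 ≡ 888 (mod 2867)
8^512 ≡ 888^2 = 788544 ≡ 119 (mod 2867)
8^1024 ≡ 119^2 = 14161 ≡ 2693 (mod 2867)
8^2048 ≡ 2693^2 = 7252249 ≡ 1606 (mod 2867)
2866 = 2048 + 512 + 256 + 32 + 16 + 2 in binary powers of 2.
So 8^2866 ≡ 1606 · 119 · 888 · 2742 · 1132 · 64 ≡ 332 (mod 2867).
Since 332 ≠ 1, base 8 is a Fermat witness: 2867 is composite.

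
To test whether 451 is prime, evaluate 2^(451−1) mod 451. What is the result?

2^1 ≡ 2 (mod 451)
2^2 ≡ 2^2 = 4 ≡ 4 (mod 451)
2^4 ≡ 4^2 = 16 ≡ 16 (mod 451)
2^8 ≡ 16^2 = 256 ≡ 256 (mod 451)
2^16 ≡ 256^2 = 65536 ≡ 141 (mod 451)
2^32 ≡ 141^2 = 19881 ≡ 37 (mod 451)
2^64 ≡ 37^2 = 1369 ≡ 16 (mod 451)
2^128 ≡ 16^2 = 256 ≡ 256 (mod 451)
2^256 ≡ 256^2 = 65536 ≡ 141 (mod 451)
450 = 256 + 128 + 64 + 2 in binary powers of 2.
So 2^450 ≡ 141 · 256 · 16 · 4 ≡ 122 (mod 451).
Since 122 ≠ 1, base 2 is a Fermat witness: 451 is composite.

122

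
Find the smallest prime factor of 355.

355 is odd.
Digit sum 13, not divisible by 3.
Ends in 5: divisible by 5.

5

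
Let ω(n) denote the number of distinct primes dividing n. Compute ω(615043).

4

615043 = 11^2 · 5083
5083 = 13 · 391
391 = 17 · 23
615043 = 11^2 · 13 · 17 · 23, which has 4 distinct prime factors.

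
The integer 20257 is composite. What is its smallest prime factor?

20257 is odd.
Digit sum 16, not divisible by 3.
Ends in 7: not divisible by 5.
7: 20257 = 7·2893 + 6
11: 20257 = 11·1841 + 6
13: 20257 = 13·1558 + 3
17: 20257 = 17·1191 + 10
19: 20257 = 19·1066 + 3
23: 20257 = 23·880 + 17
29: 20257 = 29·698 + 15
31: 20257 = 31·653 + 14
37: 20257 = 37·547 + 18
41: 20257 = 41·494 + 3
43: 20257 = 43·471 + 4
47: 20257 = 47·431

47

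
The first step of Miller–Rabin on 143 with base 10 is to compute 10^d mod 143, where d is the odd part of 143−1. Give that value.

43

143 − 1 = 142 = 2^1 · 71, so d = 71.
10^1 ≡ 10 (mod 143)
10^2 ≡ 10^2 = 100 ≡ 100 (mod 143)
10^4 ≡ 100^2 = 10000 ≡ 133 (mod 143)
10^8 ≡ 133^2 = 17689 ≡ 100 (mod 143)
10^16 ≡ 100^2 = 10000 ≡ 133 (mod 143)
10^32 ≡ 133^2 = 17689 ≡ 100 (mod 143)
10^64 ≡ 100^2 = 10000 ≡ 133 (mod 143)
71 = 64 + 4 + 2 + 1 in binary powers of 2.
So 10^71 ≡ 133 · 133 · 100 · 10 ≡ 43 (mod 143).
Squaring chain: 43; never reaches −1, so base 10 is a Miller–Rabin witness that 143 is composite.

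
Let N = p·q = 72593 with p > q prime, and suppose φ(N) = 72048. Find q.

229

φ(n) = (p−1)(q−1) = n − (p+q) + 1, so p + q = 72593 − 72048 + 1 = 546.
p and q are the roots of t² − 546t + 72593 = 0.
Discriminant: 546² − 4·72593 = 298116 − 290372 = 7744; √7744 = 88.
q = (546 − 88)/2 = 229, p = (546 + 88)/2 = 317.
Check: 229 · 317 = 72593.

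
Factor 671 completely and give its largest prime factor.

61

671 = 11 · 61
61 is prime.
So 671 = 11 · 61; the largest prime factor is 61.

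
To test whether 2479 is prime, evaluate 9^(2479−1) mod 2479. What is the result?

729

9^1 ≡ 9 (mod 2479)
9^2 ≡ 9^2 = 81 ≡ 81 (mod 2479)
9^4 ≡ 81^2 = 6561 ≡ 1603 (mod 2479)
9^8 ≡ 1603^2 = 2569609 ≡ 1365 (mod 2479)
9^16 ≡ 1365^2 = 1863225 ≡ 1496 (mod 2479)
9^32 ≡ 1496^2 = 2238016 ≡ 1958 (mod 2479)
9^64 ≡ 1958^2 = 3833764 ≡ 1230 (mod 2479)
9^128 ≡ 1230^2 = 1512900 ≡ 710 (mod 2479)
9^256 ≡ 710^2 = 504100 ≡ 863 (mod 2479)
9^512 ≡ 863^2 = 744769 ≡ 1069 (mod 2479)
9^1024 ≡ 1069^2 = 1142761 ≡ 2421 (mod 2479)
9^2048 ≡ 2421^2 = 5861241 ≡ 885 (mod 2479)
2478 = 2048 + 256 + 128 + 32 + 8 + 4 + 2 in binary powers of 2.
So 9^2478 ≡ 885 · 863 · 710 · 1958 · 1365 · 1603 · 81 ≡ 729 (mod 2479).
Since 729 ≠ 1, base 9 is a Fermat witness: 2479 is composite.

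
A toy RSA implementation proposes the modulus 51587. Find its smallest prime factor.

51587 is odd.
Digit sum 26, not divisible by 3.
Ends in 7: not divisible by 5.
7: 51587 = 7·7369 + 4
11: 51587 = 11·4689 + 8
13: 51587 = 13·3968 + 3
17: 51587 = 17·3034 + 9
19: 51587 = 19·2715 + 2
23: 51587 = 23·2242 + 21
29: 51587 = 29·1778 + 25
31: 51587 = 31·1664 + 3
37: 51587 = 37·1394 + 9
41: 51587 = 41·1258 + 9
43: 51587 = 43·1199 + 30
47: 51587 = 47·1097 + 28
53: 51587 = 53·973 + 18
59: 51587 = 59·874 + 21
61: 51587 = 61·845 + 42
67: 51587 = 67·769 + 64
71: 51587 = 71·726 + 41
73: 51587 = 73·706 + 49
79: 51587 = 79·653

79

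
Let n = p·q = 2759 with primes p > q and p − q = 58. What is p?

Since p = q + 58, we have 2759 = q(q + 58), so q² + 58q − 2759 = 0.
Discriminant: 58² + 4·2759 = 3364 + 11036 = 14400; √14400 = 120.
q = (−58 + 120)/2 = 31, and p = q + 58 = 89.
Check: 31 · 89 = 2759.

89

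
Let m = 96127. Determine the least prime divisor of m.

96127 is odd.
Digit sum 25, not divisible by 3.
Ends in 7: not divisible by 5.
7: 96127 = 7·13732 + 3
11: 96127 = 11·8738 + 9
13: 96127 = 13·7394 + 5
17: 96127 = 17·5654 + 9
19: 96127 = 19·5059 + 6
23: 96127 = 23·4179 + 10
29: 96127 = 29·3314 + 21
31: 96127 = 31·3100 + 27
37: 96127 = 37·2598 + 1
41: 96127 = 41·2344 + 23
43: 96127 = 43·2235 + 22
47: 96127 = 47·2045 + 12
53: 96127 = 53·1813 + 38
59: 96127 = 59·1629 + 16
61: 96127 = 61·1575 + 52
67: 96127 = 67·1434 + 49
71: 96127 = 71·1353 + 64
73: 96127 = 73·1316 + 59
79: 96127 = 79·1216 + 63
83: 96127 = 83·1158 + 13
89: 96127 = 89·1080 + 7
97: 96127 = 97·991

97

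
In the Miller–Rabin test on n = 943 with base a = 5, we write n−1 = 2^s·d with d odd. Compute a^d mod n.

241

943 − 1 = 942 = 2^1 · 471, so d = 471.
5^1 ≡ 5 (mod 943)
5^2 ≡ 5^2 = 25 ≡ 25 (mod 943)
5^4 ≡ 25^2 = 625 ≡ 625 (mod 943)
5^8 ≡ 625^2 = 390625 ≡ 223 (mod 943)
5^16 ≡ 223^2 = 49729 ≡ 693 (mod 943)
5^32 ≡ 693^2 = 480249 ≡ 262 (mod 943)
5^64 ≡ 262^2 = 68644 ≡ 748 (mod 943)
5^128 ≡ 748^2 = 559504 ≡ 305 (mod 943)
5^256 ≡ 305^2 = 93025 ≡ 611 (mod 943)
471 = 256 + 128 + 64 + 16 + 4 + 2 + 1 in binary powers of 2.
So 5^471 ≡ 611 · 305 · 748 · 693 · 625 · 25 · 5 ≡ 241 (mod 943).
Squaring chain: 241; never reaches −1, so base 5 is a Miller–Rabin witness that 943 is composite.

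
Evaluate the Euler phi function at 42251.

Factor: 42251 = 11 · 23 · 167.
φ(42251) = (11−1) · (23−1) · (167−1) = 10 · 22 · 166 = 36520.

36520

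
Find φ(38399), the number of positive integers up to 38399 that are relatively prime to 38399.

Factor: 38399 = 19 · 43 · 47.
φ(38399) = (19−1) · (43−1) · (47−1) = 18 · 42 · 46 = 34776.

34776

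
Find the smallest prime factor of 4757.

4757 is odd.
Digit sum 23, not divisible by 3.
Ends in 7: not divisible by 5.
7: 4757 = 7·679 + 4
11: 4757 = 11·432 + 5
13: 4757 = 13·365 + 12
17: 4757 = 17·279 + 14
19: 4757 = 19·250 + 7
23: 4757 = 23·206 + 19
29: 4757 = 29·164 + 1
31: 4757 = 31·153 + 14
37: 4757 = 37·128 + 21
41: 4757 = 41·116 + 1
43: 4757 = 43·110 + 27
47: 4757 = 47·101 + 10
53: 4757 = 53·89 + 40
59: 4757 = 59·80 + 37
61: 4757 = 61·77 + 60
67: 4757 = 67·71

67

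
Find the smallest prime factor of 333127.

333127 is odd.
Digit sum 19, not divisible by 3.
Ends in 7: not divisible by 5.
7: 333127 = 7·47589 + 4
11: 333127 = 11·30284 + 3
13: 333127 = 13·25625 + 2
17: 333127 = 17·19595 + 12
19: 333127 = 19·17533

19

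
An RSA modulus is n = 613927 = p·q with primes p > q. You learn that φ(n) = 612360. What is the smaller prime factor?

757

φ(n) = (p−1)(q−1) = n − (p+q) + 1, so p + q = 613927 − 612360 + 1 = 1568.
p and q are the roots of t² − 1568t + 613927 = 0.
Discriminant: 1568² − 4·613927 = 2458624 − 2455708 = 2916; √2916 = 54.
q = (1568 − 54)/2 = 757, p = (1568 + 54)/2 = 811.
Check: 757 · 811 = 613927.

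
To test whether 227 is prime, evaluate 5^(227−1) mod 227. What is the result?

1

5^1 ≡ 5 (mod 227)
5^2 ≡ 5^2 = 25 ≡ 25 (mod 227)
5^4 ≡ 25^2 = 625 ≡ 171 (mod 227)
5^8 ≡ 171^2 = 29241 ≡ 185 (mod 227)
5^16 ≡ 185^2 = 34225 ≡ 175 (mod 227)
5^32 ≡ 175^2 = 30625 ≡ 207 (mod 227)
5^64 ≡ 207^2 = 42849 ≡ 173 (mod 227)
5^128 ≡ 173^2 = 29929 ≡ 192 (mod 227)
226 = 128 + 64 + 32 + 2 in binary powers of 2.
So 5^226 ≡ 192 · 173 · 207 · 25 ≡ 1 (mod 227).
Since the result is 1, base 5 gives no evidence that 227 is composite.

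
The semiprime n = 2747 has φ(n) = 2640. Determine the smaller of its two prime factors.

41

φ(n) = (p−1)(q−1) = n − (p+q) + 1, so p + q = 2747 − 2640 + 1 = 108.
p and q are the roots of t² − 108t + 2747 = 0.
Discriminant: 108² − 4·2747 = 11664 − 10988 = 676; √676 = 26.
q = (108 − 26)/2 = 41, p = (108 + 26)/2 = 67.
Check: 41 · 67 = 2747.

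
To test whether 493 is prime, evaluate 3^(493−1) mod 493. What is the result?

310

3^1 ≡ 3 (mod 493)
3^2 ≡ 3^2 = 9 ≡ 9 (mod 493)
3^4 ≡ 9^2 = 81 ≡ 81 (mod 493)
3^8 ≡ 81^2 = 6561 ≡ 152 (mod 493)
3^16 ≡ 152^2 = 23104 ≡ 426 (mod 493)
3^32 ≡ 426^2 = 181476 ≡ 52 (mod 493)
3^64 ≡ 52^2 = 2704 ≡ 239 (mod 493)
3^128 ≡ 239^2 = 57121 ≡ 426 (mod 493)
3^256 ≡ 426^2 = 181476 ≡ 52 (mod 493)
492 = 256 + 128 + 64 + 32 + 8 + 4 in binary powers of 2.
So 3^492 ≡ 52 · 426 · 239 · 52 · 152 · 81 ≡ 310 (mod 493).
Since 310 ≠ 1, base 3 is a Fermat witness: 493 is composite.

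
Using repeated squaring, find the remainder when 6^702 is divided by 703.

6^1 ≡ 6 (mod 703)
6^2 ≡ 6^2 = 36 ≡ 36 (mod 703)
6^4 ≡ 36^2 = 1296 ≡ 593 (mod 703)
6^8 ≡ 593^2 = 351649 ≡ 149 (mod 703)
6^16 ≡ 149^2 = 22201 ≡ 408 (mod 703)
6^32 ≡ 408^2 = 166464 ≡ 556 (mod 703)
6^64 ≡ 556^2 = 309136 ≡ 519 (mod 703)
6^128 ≡ 519^2 = 269361 ≡ 112 (mod 703)
6^256 ≡ 112^2 = 12544 ≡ 593 (mod 703)
6^512 ≡ 593^2 = 351649 ≡ 149 (mod 703)
702 = 512 + 128 + 32 + 16 + 8 + 4 + 2 in binary powers of 2.
So 6^702 ≡ 149 · 112 · 556 · 408 · 149 · 593 · 36 ≡ 628 (mod 703).
Since 628 ≠ 1, base 6 is a Fermat witness: 703 is composite.

628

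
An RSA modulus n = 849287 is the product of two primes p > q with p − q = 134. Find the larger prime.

Since p = q + 134, we have 849287 = q(q + 134), so q² + 134q − 849287 = 0.
Discriminant: 134² + 4·849287 = 17956 + 3397148 = 3415104; √3415104 = 1848.
q = (−134 + 1848)/2 = 857, and p = q + 134 = 991.
Check: 857 · 991 = 849287.

991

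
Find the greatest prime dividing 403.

403 = 13 · 31
31 is prime.
So 403 = 13 · 31; the largest prime factor is 31.

31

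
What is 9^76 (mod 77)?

9

9^1 ≡ 9 (mod 77)
9^2 ≡ 9^2 = 81 ≡ 4 (mod 77)
9^4 ≡ 4^2 = 16 ≡ 16 (mod 77)
9^8 ≡ 16^2 = 256 ≡ 25 (mod 77)
9^16 ≡ 25^2 = 625 ≡ 9 (mod 77)
9^32 ≡ 9^2 = 81 ≡ 4 (mod 77)
9^64 ≡ 4^2 = 16 ≡ 16 (mod 77)
76 = 64 + 8 + 4 in binary powers of 2.
So 9^76 ≡ 16 · 25 · 16 ≡ 9 (mod 77).
Since 9 ≠ 1, base 9 is a Fermat witness: 77 is composite.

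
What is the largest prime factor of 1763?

1763 = 41 · 43
43 is prime.
So 1763 = 41 · 43; the largest prime factor is 43.

43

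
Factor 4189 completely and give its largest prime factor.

71

4189 = 59 · 71
71 is prime.
So 4189 = 59 · 71; the largest prime factor is 71.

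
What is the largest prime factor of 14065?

97

14065 = 5 · 2813
2813 = 29 · 97
97 is prime.
So 14065 = 5 · 29 · 97; the largest prime factor is 97.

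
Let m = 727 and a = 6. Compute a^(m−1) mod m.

6^1 ≡ 6 (mod 727)
6^2 ≡ 6^2 = 36 ≡ 36 (mod 727)
6^4 ≡ 36^2 = 1296 ≡ 569 (mod 727)
6^8 ≡ 569^2 = 323761 ≡ 246 (mod 727)
6^16 ≡ 246^2 = 60516 ≡ 175 (mod 727)
6^32 ≡ 175^2 = 30625 ≡ 91 (mod 727)
6^64 ≡ 91^2 = 8281 ≡ 284 (mod 727)
6^128 ≡ 284^2 = 80656 ≡ 686 (mod 727)
6^256 ≡ 686^2 = 470596 ≡ 227 (mod 727)
6^512 ≡ 227^2 = 51529 ≡ 639 (mod 727)
726 = 512 + 128 + 64 + 16 + 4 + 2 in binary powers of 2.
So 6^726 ≡ 639 · 686 · 284 · 175 · 569 · 36 ≡ 1 (mod 727).
Since the result is 1, base 6 gives no evidence that 727 is composite.

1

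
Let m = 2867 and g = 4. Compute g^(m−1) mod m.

972

4^1 ≡ 4 (mod 2867)
4^2 ≡ 4^2 = 16 ≡ 16 (mod 2867)
4^4 ≡ 16^2 = 256 ≡ 256 (mod 2867)
4^8 ≡ 256^2 = 65536 ≡ 2462 (mod 2867)
4^16 ≡ 2462^2 = 6061444 ≡ 606 (mod 2867)
4^32 ≡ 606^2 = 367236 ≡ 260 (mod 2867)
4^64 ≡ 260^2 = 67600 ≡ 1659 (mod 2867)
4^128 ≡ 1659^2 = 2752281 ≡ 2828 (mod 2867)
4^256 ≡ 2828^2 = 7997584 ≡ 1521 (mod 2867)
4^512 ≡ 1521^2 = 2313441 ≡ 2639 (mod 2867)
4^1024 ≡ 2639^2 = 6964321 ≡ 378 (mod 2867)
4^2048 ≡ 378^2 = 142884 ≡ 2401 (mod 2867)
2866 = 2048 + 512 + 256 + 32 + 16 + 2 in binary powers of 2.
So 4^2866 ≡ 2401 · 2639 · 1521 · 260 · 606 · 16 ≡ 972 (mod 2867).
Since 972 ≠ 1, base 4 is a Fermat witness: 2867 is composite.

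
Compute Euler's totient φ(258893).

239616

Factor: 258893 = 17 · 97 · 157.
φ(258893) = (17−1) · (97−1) · (157−1) = 16 · 96 · 156 = 239616.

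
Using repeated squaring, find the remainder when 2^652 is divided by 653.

2^1 ≡ 2 (mod 653)
2^2 ≡ 2^2 = 4 ≡ 4 (mod 653)
2^4 ≡ 4^2 = 16 ≡ 16 (mod 653)
2^8 ≡ 16^2 = 256 ≡ 256 (mod 653)
2^16 ≡ 256^2 = 65536 ≡ 236 (mod 653)
2^32 ≡ 236^2 = 55696 ≡ 191 (mod 653)
2^64 ≡ 191^2 = 36481 ≡ 566 (mod 653)
2^128 ≡ 566^2 = 320356 ≡ 386 (mod 653)
2^256 ≡ 386^2 = 148996 ≡ 112 (mod 653)
2^512 ≡ 112^2 = 12544 ≡ 137 (mod 653)
652 = 512 + 128 + 8 + 4 in binary powers of 2.
So 2^652 ≡ 137 · 386 · 256 · 16 ≡ 1 (mod 653).
Since the result is 1, base 2 gives no evidence that 653 is composite.

1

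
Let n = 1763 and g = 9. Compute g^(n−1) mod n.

1393

9^1 ≡ 9 (mod 1763)
9^2 ≡ 9^2 = 81 ≡ 81 (mod 1763)
9^4 ≡ 81^2 = 6561 ≡ 1272 (mod 1763)
9^8 ≡ 1272^2 = 1617984 ≡ 1313 (mod 1763)
9^16 ≡ 1313^2 = 1723969 ≡ 1518 (mod 1763)
9^32 ≡ 1518^2 = 2304324 ≡ 83 (mod 1763)
9^64 ≡ 83^2 = 6889 ≡ 1600 (mod 1763)
9^128 ≡ 1600^2 = 2560000 ≡ 124 (mod 1763)
9^256 ≡ 124^2 = 15376 ≡ 1272 (mod 1763)
9^512 ≡ 1272^2 = 1617984 ≡ 1313 (mod 1763)
9^1024 ≡ 1313^2 = 1723969 ≡ 1518 (mod 1763)
1762 = 1024 + 512 + 128 + 64 + 32 + 2 in binary powers of 2.
So 9^1762 ≡ 1518 · 1313 · 124 · 1600 · 83 · 81 ≡ 1393 (mod 1763).
Since 1393 ≠ 1, base 9 is a Fermat witness: 1763 is composite.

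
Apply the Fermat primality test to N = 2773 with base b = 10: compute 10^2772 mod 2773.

1113

10^1 ≡ 10 (mod 2773)
10^2 ≡ 10^2 = 100 ≡ 100 (mod 2773)
10^4 ≡ 100^2 = 10000 ≡ 1681 (mod 2773)
10^8 ≡ 1681^2 = 2825761 ≡ 74 (mod 2773)
10^16 ≡ 74^2 = 5476 ≡ 2703 (mod 2773)
10^32 ≡ 2703^2 = 7306209 ≡ 2127 (mod 2773)
10^64 ≡ 2127^2 = 4524129 ≡ 1366 (mod 2773)
10^128 ≡ 1366^2 = 1865956 ≡ 2500 (mod 2773)
10^256 ≡ 2500^2 = 6250000 ≡ 2431 (mod 2773)
10^512 ≡ 2431^2 = 5909761 ≡ 498 (mod 2773)
10^1024 ≡ 498^2 = 248004 ≡ 1207 (mod 2773)
10^2048 ≡ 1207^2 = 1456849 ≡ 1024 (mod 2773)
2772 = 2048 + 512 + 128 + 64 + 16 + 4 in binary powers of 2.
So 10^2772 ≡ 1024 · 498 · 2500 · 1366 · 2703 · 1681 ≡ 1113 (mod 2773).
Since 1113 ≠ 1, base 10 is a Fermat witness: 2773 is composite.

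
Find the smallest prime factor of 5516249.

5516249 is odd.
Digit sum 32, not divisible by 3.
Ends in 9: not divisible by 5.
7: 5516249 = 7·788035 + 4
11: 5516249 = 11·501477 + 2
13: 5516249 = 13·424326 + 11
17: 5516249 = 17·324485 + 4
19: 5516249 = 19·290328 + 17
23: 5516249 = 23·239836 + 21
29: 5516249 = 29·190215 + 14
31: 5516249 = 31·177943 + 16
37: 5516249 = 37·149087 + 30
41: 5516249 = 41·134542 + 27
43: 5516249 = 43·128284 + 37
47: 5516249 = 47·117367

47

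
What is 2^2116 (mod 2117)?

1243

2^1 ≡ 2 (mod 2117)
2^2 ≡ 2^2 = 4 ≡ 4 (mod 2117)
2^4 ≡ 4^2 = 16 ≡ 16 (mod 2117)
2^8 ≡ 16^2 = 256 ≡ 256 (mod 2117)
2^16 ≡ 256^2 = 65536 ≡ 2026 (mod 2117)
2^32 ≡ 2026^2 = 4104676 ≡ 1930 (mod 2117)
2^64 ≡ 1930^2 = 3724900 ≡ 1097 (mod 2117)
2^128 ≡ 1097^2 = 1203409 ≡ 953 (mod 2117)
2^256 ≡ 953^2 = 908209 ≡ 16 (mod 2117)
2^512 ≡ 16^2 = 256 ≡ 256 (mod 2117)
2^1024 ≡ 256^2 = 65536 ≡ 2026 (mod 2117)
2^2048 ≡ 2026^2 = 4104676 ≡ 1930 (mod 2117)
2116 = 2048 + 64 + 4 in binary powers of 2.
So 2^2116 ≡ 1930 · 1097 · 16 ≡ 1243 (mod 2117).
Since 1243 ≠ 1, base 2 is a Fermat witness: 2117 is composite.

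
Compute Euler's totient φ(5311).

5152

Factor: 5311 = 47 · 113.
φ(5311) = (47−1) · (113−1) = 46 · 112 = 5152.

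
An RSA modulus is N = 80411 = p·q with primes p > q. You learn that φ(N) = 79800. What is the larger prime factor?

φ(n) = (p−1)(q−1) = n − (p+q) + 1, so p + q = 80411 − 79800 + 1 = 612.
p and q are the roots of t² − 612t + 80411 = 0.
Discriminant: 612² − 4·80411 = 374544 − 321644 = 52900; √52900 = 230.
q = (612 − 230)/2 = 191, p = (612 + 230)/2 = 421.
Check: 191 · 421 = 80411.

421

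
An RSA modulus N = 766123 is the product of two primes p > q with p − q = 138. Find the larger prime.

Since p = q + 138, we have 766123 = q(q + 138), so q² + 138q − 766123 = 0.
Discriminant: 138² + 4·766123 = 19044 + 3064492 = 3083536; √3083536 = 1756.
q = (−138 + 1756)/2 = 809, and p = q + 138 = 947.
Check: 809 · 947 = 766123.

947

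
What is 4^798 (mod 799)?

4^1 ≡ 4 (mod 799)
4^2 ≡ 4^2 = 16 ≡ 16 (mod 799)
4^4 ≡ 16^2 = 256 ≡ 256 (mod 799)
4^8 ≡ 256^2 = 65536 ≡ 18 (mod 799)
4^16 ≡ 18^2 = 324 ≡ 324 (mod 799)
4^32 ≡ 324^2 = 104976 ≡ 307 (mod 799)
4^64 ≡ 307^2 = 94249 ≡ 766 (mod 799)
4^128 ≡ 766^2 = 586756 ≡ 290 (mod 799)
4^256 ≡ 290^2 = 84100 ≡ 205 (mod 799)
4^512 ≡ 205^2 = 42025 ≡ 477 (mod 799)
798 = 512 + 256 + 16 + 8 + 4 + 2 in binary powers of 2.
So 4^798 ≡ 477 · 205 · 324 · 18 · 256 · 16 ≡ 747 (mod 799).
Since 747 ≠ 1, base 4 is a Fermat witness: 799 is composite.

747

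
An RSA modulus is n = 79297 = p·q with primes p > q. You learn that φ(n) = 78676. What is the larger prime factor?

φ(n) = (p−1)(q−1) = n − (p+q) + 1, so p + q = 79297 − 78676 + 1 = 622.
p and q are the roots of t² − 622t + 79297 = 0.
Discriminant: 622² − 4·79297 = 386884 − 317188 = 69696; √69696 = 264.
q = (622 − 264)/2 = 179, p = (622 + 264)/2 = 443.
Check: 179 · 443 = 79297.

443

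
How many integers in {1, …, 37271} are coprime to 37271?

Factor: 37271 = 13 · 47 · 61.
φ(37271) = (13−1) · (47−1) · (61−1) = 12 · 46 · 60 = 33120.

33120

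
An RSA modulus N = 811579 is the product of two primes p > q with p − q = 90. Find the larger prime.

Since p = q + 90, we have 811579 = q(q + 90), so q² + 90q − 811579 = 0.
Discriminant: 90² + 4·811579 = 8100 + 3246316 = 3254416; √3254416 = 1804.
q = (−90 + 1804)/2 = 857, and p = q + 90 = 947.
Check: 857 · 947 = 811579.

947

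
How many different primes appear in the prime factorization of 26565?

5

26565 = 3 · 8855
8855 = 5 · 1771
1771 = 7 · 253
253 = 11 · 23
26565 = 3 · 5 · 7 · 11 · 23, which has 5 distinct prime factors.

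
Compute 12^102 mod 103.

1

12^1 ≡ 12 (mod 103)
12^2 ≡ 12^2 = 144 ≡ 41 (mod 103)
12^4 ≡ 41^2 = 1681 ≡ 33 (mod 103)
12^8 ≡ 33^2 = 1089 ≡ 59 (mod 103)
12^16 ≡ 59^2 = 3481 ≡ 82 (mod 103)
12^32 ≡ 82^2 = 6724 ≡ 29 (mod 103)
12^64 ≡ 29^2 = 841 ≡ 17 (mod 103)
102 = 64 + 32 + 4 + 2 in binary powers of 2.
So 12^102 ≡ 17 · 29 · 33 · 41 ≡ 1 (mod 103).
Since the result is 1, base 12 gives no evidence that 103 is composite.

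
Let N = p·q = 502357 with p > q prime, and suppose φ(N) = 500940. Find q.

691

φ(n) = (p−1)(q−1) = n − (p+q) + 1, so p + q = 502357 − 500940 + 1 = 1418.
p and q are the roots of t² − 1418t + 502357 = 0.
Discriminant: 1418² − 4·502357 = 2010724 − 2009428 = 1296; √1296 = 36.
q = (1418 − 36)/2 = 691, p = (1418 + 36)/2 = 727.
Check: 691 · 727 = 502357.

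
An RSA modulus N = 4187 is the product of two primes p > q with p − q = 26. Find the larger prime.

Since p = q + 26, we have 4187 = q(q + 26), so q² + 26q − 4187 = 0.
Discriminant: 26² + 4·4187 = 676 + 16748 = 17424; √17424 = 132.
q = (−26 + 132)/2 = 53, and p = q + 26 = 79.
Check: 53 · 79 = 4187.

79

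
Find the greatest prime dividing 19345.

19345 = 5 · 3869
3869 = 53 · 73
73 is prime.
So 19345 = 5 · 53 · 73; the largest prime factor is 73.

73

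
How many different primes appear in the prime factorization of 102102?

6

102102 = 2 · 51051
51051 = 3 · 17017
17017 = 7 · 2431
2431 = 11 · 221
221 = 13 · 17
102102 = 2 · 3 · 7 · 11 · 13 · 17, which has 6 distinct prime factors.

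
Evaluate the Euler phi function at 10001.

9792

Factor: 10001 = 73 · 137.
φ(10001) = (73−1) · (137−1) = 72 · 136 = 9792.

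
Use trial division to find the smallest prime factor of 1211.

1211 is odd.
Digit sum 5, not divisible by 3.
Ends in 1: not divisible by 5.
7: 1211 = 7·173

7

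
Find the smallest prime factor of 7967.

7967 is odd.
Digit sum 29, not divisible by 3.
Ends in 7: not divisible by 5.
7: 7967 = 7·1138 + 1
11: 7967 = 11·724 + 3
13: 7967 = 13·612 + 11
17: 7967 = 17·468 + 11
19: 7967 = 19·419 + 6
23: 7967 = 23·346 + 9
29: 7967 = 29·274 + 21
31: 7967 = 31·257

31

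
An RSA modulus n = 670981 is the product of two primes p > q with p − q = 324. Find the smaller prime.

Since p = q + 324, we have 670981 = q(q + 324), so q² + 324q − 670981 = 0.
Discriminant: 324² + 4·670981 = 104976 + 2683924 = 2788900; √2788900 = 1670.
q = (−324 + 1670)/2 = 673, and p = q + 324 = 997.
Check: 673 · 997 = 670981.

673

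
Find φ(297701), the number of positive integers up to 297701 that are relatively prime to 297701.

Factor: 297701 = 41 · 53 · 137.
φ(297701) = (41−1) · (53−1) · (137−1) = 40 · 52 · 136 = 282880.

282880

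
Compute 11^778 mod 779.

144

11^1 ≡ 11 (mod 779)
11^2 ≡ 11^2 = 121 ≡ 121 (mod 779)
11^4 ≡ 121^2 = 14641 ≡ 619 (mod 779)
11^8 ≡ 619^2 = 383161 ≡ 672 (mod 779)
11^16 ≡ 672^2 = 451584 ≡ 543 (mod 779)
11^32 ≡ 543^2 = 294849 ≡ 387 (mod 779)
11^64 ≡ 387^2 = 149769 ≡ 201 (mod 779)
11^128 ≡ 201^2 = 40401 ≡ 672 (mod 779)
11^256 ≡ 672^2 = 451584 ≡ 543 (mod 779)
11^512 ≡ 543^2 = 294849 ≡ 387 (mod 779)
778 = 512 + 256 + 8 + 2 in binary powers of 2.
So 11^778 ≡ 387 · 543 · 672 · 121 ≡ 144 (mod 779).
Since 144 ≠ 1, base 11 is a Fermat witness: 779 is composite.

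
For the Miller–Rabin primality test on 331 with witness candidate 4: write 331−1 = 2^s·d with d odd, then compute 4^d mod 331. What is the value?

1

331 − 1 = 330 = 2^1 · 165, so d = 165.
4^1 ≡ 4 (mod 331)
4^2 ≡ 4^2 = 16 ≡ 16 (mod 331)
4^4 ≡ 16^2 = 256 ≡ 256 (mod 331)
4^8 ≡ 256^2 = 65536 ≡ 329 (mod 331)
4^16 ≡ 329^2 = 108241 ≡ 4 (mod 331)
4^32 ≡ 4^2 = 16 ≡ 16 (mod 331)
4^64 ≡ 16^2 = 256 ≡ 256 (mod 331)
4^128 ≡ 256^2 = 65536 ≡ 329 (mod 331)
165 = 128 + 32 + 4 + 1 in binary powers of 2.
So 4^165 ≡ 329 · 16 · 256 · 4 ≡ 1 (mod 331).
Since 4^d ≡ 1 (mod 331), base 4 does not prove 331 composite.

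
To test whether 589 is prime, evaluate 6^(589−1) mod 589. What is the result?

311

6^1 ≡ 6 (mod 589)
6^2 ≡ 6^2 = 36 ≡ 36 (mod 589)
6^4 ≡ 36^2 = 1296 ≡ 118 (mod 589)
6^8 ≡ 118^2 = 13924 ≡ 377 (mod 589)
6^16 ≡ 377^2 = 142129 ≡ 180 (mod 589)
6^32 ≡ 180^2 = 32400 ≡ 5 (mod 589)
6^64 ≡ 5^2 = 25 ≡ 25 (mod 589)
6^128 ≡ 25^2 = 625 ≡ 36 (mod 589)
6^256 ≡ 36^2 = 1296 ≡ 118 (mod 589)
6^512 ≡ 118^2 = 13924 ≡ 377 (mod 589)
588 = 512 + 64 + 8 + 4 in binary powers of 2.
So 6^588 ≡ 377 · 25 · 377 · 118 ≡ 311 (mod 589).
Since 311 ≠ 1, base 6 is a Fermat witness: 589 is composite.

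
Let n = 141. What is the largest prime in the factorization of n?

47

141 = 3 · 47
47 is prime.
So 141 = 3 · 47; the largest prime factor is 47.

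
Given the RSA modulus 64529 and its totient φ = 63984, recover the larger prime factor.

φ(n) = (p−1)(q−1) = n − (p+q) + 1, so p + q = 64529 − 63984 + 1 = 546.
p and q are the roots of t² − 546t + 64529 = 0.
Discriminant: 546² − 4·64529 = 298116 − 258116 = 40000; √40000 = 200.
q = (546 − 200)/2 = 173, p = (546 + 200)/2 = 373.
Check: 173 · 373 = 64529.

373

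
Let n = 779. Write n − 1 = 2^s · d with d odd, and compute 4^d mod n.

605

779 − 1 = 778 = 2^1 · 389, so d = 389.
4^1 ≡ 4 (mod 779)
4^2 ≡ 4^2 = 16 ≡ 16 (mod 779)
4^4 ≡ 16^2 = 256 ≡ 256 (mod 779)
4^8 ≡ 256^2 = 65536 ≡ 100 (mod 779)
4^16 ≡ 100^2 = 10000 ≡ 652 (mod 779)
4^32 ≡ 652^2 = 425104 ≡ 549 (mod 779)
4^64 ≡ 549^2 = 301401 ≡ 707 (mod 779)
4^128 ≡ 707^2 = 499849 ≡ 510 (mod 779)
4^256 ≡ 510^2 = 260100 ≡ 693 (mod 779)
389 = 256 + 128 + 4 + 1 in binary powers of 2.
So 4^389 ≡ 693 · 510 · 256 · 4 ≡ 605 (mod 779).
Squaring chain: 605; never reaches −1, so base 4 is a Miller–Rabin witness that 779 is composite.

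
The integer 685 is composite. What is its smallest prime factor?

5

685 is odd.
Digit sum 19, not divisible by 3.
Ends in 5: divisible by 5.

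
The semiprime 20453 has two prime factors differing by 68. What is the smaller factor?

Since p = q + 68, we have 20453 = q(q + 68), so q² + 68q − 20453 = 0.
Discriminant: 68² + 4·20453 = 4624 + 81812 = 86436; √86436 = 294.
q = (−68 + 294)/2 = 113, and p = q + 68 = 181.
Check: 113 · 181 = 20453.

113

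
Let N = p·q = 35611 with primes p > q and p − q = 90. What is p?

Since p = q + 90, we have 35611 = q(q + 90), so q² + 90q − 35611 = 0.
Discriminant: 90² + 4·35611 = 8100 + 142444 = 150544; √150544 = 388.
q = (−90 + 388)/2 = 149, and p = q + 90 = 239.
Check: 149 · 239 = 35611.

239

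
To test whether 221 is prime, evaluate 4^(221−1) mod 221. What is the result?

4^1 ≡ 4 (mod 221)
4^2 ≡ 4^2 = 16 ≡ 16 (mod 221)
4^4 ≡ 16^2 = 256 ≡ 35 (mod 221)
4^8 ≡ 35^2 = 1225 ≡ 120 (mod 221)
4^16 ≡ 120^2 = 14400 ≡ 35 (mod 221)
4^32 ≡ 35^2 = 1225 ≡ 120 (mod 221)
4^64 ≡ 120^2 = 14400 ≡ 35 (mod 221)
4^128 ≡ 35^2 = 1225 ≡ 120 (mod 221)
220 = 128 + 64 + 16 + 8 + 4 in binary powers of 2.
So 4^220 ≡ 120 · 35 · 35 · 120 · 35 ≡ 35 (mod 221).
Since 35 ≠ 1, base 4 is a Fermat witness: 221 is composite.

35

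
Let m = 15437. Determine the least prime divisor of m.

15437 is odd.
Digit sum 20, not divisible by 3.
Ends in 7: not divisible by 5.
7: 15437 = 7·2205 + 2
11: 15437 = 11·1403 + 4
13: 15437 = 13·1187 + 6
17: 15437 = 17·908 + 1
19: 15437 = 19·812 + 9
23: 15437 = 23·671 + 4
29: 15437 = 29·532 + 9
31: 15437 = 31·497 + 30
37: 15437 = 37·417 + 8
41: 15437 = 41·376 + 21
43: 15437 = 43·359

43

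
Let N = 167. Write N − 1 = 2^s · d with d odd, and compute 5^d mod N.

166

167 − 1 = 166 = 2^1 · 83, so d = 83.
5^1 ≡ 5 (mod 167)
5^2 ≡ 5^2 = 25 ≡ 25 (mod 167)
5^4 ≡ 25^2 = 625 ≡ 124 (mod 167)
5^8 ≡ 124^2 = 15376 ≡ 12 (mod 167)
5^16 ≡ 12^2 = 144 ≡ 144 (mod 167)
5^32 ≡ 144^2 = 20736 ≡ 28 (mod 167)
5^64 ≡ 28^2 = 784 ≡ 116 (mod 167)
83 = 64 + 16 + 2 + 1 in binary powers of 2.
So 5^83 ≡ 116 · 144 · 25 · 5 ≡ 166 (mod 167).
Since 5^d ≡ 166 (mod 167), base 5 does not prove 167 composite.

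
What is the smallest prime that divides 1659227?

1659227 is odd.
Digit sum 32, not divisible by 3.
Ends in 7: not divisible by 5.
7: 1659227 = 7·237032 + 3
11: 1659227 = 11·150838 + 9
13: 1659227 = 13·127632 + 11
17: 1659227 = 17·97601 + 10
19: 1659227 = 19·87327 + 14
23: 1659227 = 23·72140 + 7
29: 1659227 = 29·57214 + 21
31: 1659227 = 31·53523 + 14
37: 1659227 = 37·44843 + 36
41: 1659227 = 41·40468 + 39
43: 1659227 = 43·38586 + 29
47: 1659227 = 47·35302 + 33
53: 1659227 = 53·31306 + 9
59: 1659227 = 59·28122 + 29
61: 1659227 = 61·27200 + 27
67: 1659227 = 67·24764 + 39
71: 1659227 = 71·23369 + 28
73: 1659227 = 73·22729 + 10
79: 1659227 = 79·21002 + 69
83: 1659227 = 83·19990 + 57
89: 1659227 = 89·18643

89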